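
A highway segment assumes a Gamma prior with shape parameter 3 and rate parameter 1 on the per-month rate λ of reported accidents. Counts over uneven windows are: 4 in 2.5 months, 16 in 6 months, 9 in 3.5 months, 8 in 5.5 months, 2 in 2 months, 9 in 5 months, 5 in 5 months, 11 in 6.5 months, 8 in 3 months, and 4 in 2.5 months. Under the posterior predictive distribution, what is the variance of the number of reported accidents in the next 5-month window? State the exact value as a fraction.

3002/289

Total count: 4 + 16 + 9 + 8 + 2 + 9 + 5 + 11 + 8 + 4 = 76.
Total exposure: 2.5 + 6 + 3.5 + 5.5 + 2 + 5 + 5 + 6.5 + 3 + 2.5 = 41.5 months.
Conjugate update: add total count to the shape and total exposure to the rate, giving Gamma(79, 85/2).
The posterior predictive for a window of length T is Negative Binomial with variance T·α'·(β'+T)/β'² = 5·79·(95/2)/(7225/4) = 3002/289.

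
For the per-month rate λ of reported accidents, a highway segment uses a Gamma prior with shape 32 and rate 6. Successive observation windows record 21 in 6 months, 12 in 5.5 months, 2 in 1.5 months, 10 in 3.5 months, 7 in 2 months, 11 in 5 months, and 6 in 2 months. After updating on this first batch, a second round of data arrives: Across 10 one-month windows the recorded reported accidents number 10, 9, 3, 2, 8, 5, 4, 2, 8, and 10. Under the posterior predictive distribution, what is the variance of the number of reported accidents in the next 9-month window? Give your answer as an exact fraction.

Total count: 21 + 12 + 2 + 10 + 7 + 11 + 6 = 69.
Total exposure: 6 + 5.5 + 1.5 + 3.5 + 2 + 5 + 2 = 25.5 months.
After the first batch: Gamma(32 + 69, 6 + 25.5) = Gamma(101, 63/2).
Total count: 10 + 9 + 3 + 2 + 8 + 5 + 4 + 2 + 8 + 10 = 61.
Total exposure: 10 months.
After the second batch: Gamma(101 + 61, 63/2 + 10) = Gamma(162, 83/2).
The posterior predictive for a window of length T is Negative Binomial with variance T·α'·(β'+T)/β'² = 9·162·(101/2)/(6889/4) = 294516/6889.

294516/6889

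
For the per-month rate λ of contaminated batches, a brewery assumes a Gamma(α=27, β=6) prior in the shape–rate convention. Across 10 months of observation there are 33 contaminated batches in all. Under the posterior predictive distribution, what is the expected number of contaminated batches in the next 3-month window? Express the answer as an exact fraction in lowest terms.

45/4

Total count 33 over total exposure 10 months.
The Gamma prior is conjugate for the Poisson rate, so λ | data ~ Gamma(27+33, 6+10) = Gamma(60, 16).
Predictive mean over a 3-month window = T·E[λ|data] = 3·60/16 = 45/4.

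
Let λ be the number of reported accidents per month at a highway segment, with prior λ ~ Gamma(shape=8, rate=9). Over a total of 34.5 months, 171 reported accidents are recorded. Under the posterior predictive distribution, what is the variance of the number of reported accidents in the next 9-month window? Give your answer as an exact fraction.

Total count 171 over total exposure 34.5 months.
By Gamma–Poisson conjugacy, the posterior is Gamma(α + Σx, β + Σt) = Gamma(8 + 171, 9 + 34.5) = Gamma(179, 87/2).
The posterior predictive for a window of length T is Negative Binomial with variance T·α'·(β'+T)/β'² = 9·179·(105/2)/(7569/4) = 37590/841.

37590/841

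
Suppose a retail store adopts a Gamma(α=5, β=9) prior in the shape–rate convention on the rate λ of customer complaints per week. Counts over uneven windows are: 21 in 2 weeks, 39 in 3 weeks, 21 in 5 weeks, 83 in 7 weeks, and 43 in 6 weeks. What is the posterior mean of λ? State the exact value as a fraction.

53/8

Total count: 21 + 39 + 21 + 83 + 43 = 207.
Total exposure: 2 + 3 + 5 + 7 + 6 = 23 weeks.
Conjugate update: add total count to the shape and total exposure to the rate, giving Gamma(212, 32).
Posterior mean = α'/β' = 212/32 = 53/8.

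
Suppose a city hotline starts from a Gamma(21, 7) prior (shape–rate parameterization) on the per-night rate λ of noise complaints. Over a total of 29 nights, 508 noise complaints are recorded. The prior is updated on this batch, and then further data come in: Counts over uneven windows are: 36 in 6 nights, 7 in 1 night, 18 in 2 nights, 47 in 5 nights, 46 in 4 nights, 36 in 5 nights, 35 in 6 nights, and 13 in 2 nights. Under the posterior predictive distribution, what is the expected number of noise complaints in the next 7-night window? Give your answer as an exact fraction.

Total count 508 over total exposure 29 nights.
After the first batch: Gamma(21 + 508, 7 + 29) = Gamma(529, 36).
Total count: 36 + 7 + 18 + 47 + 46 + 36 + 35 + 13 = 238.
Total exposure: 6 + 1 + 2 + 5 + 4 + 5 + 6 + 2 = 31 nights.
After the second batch: Gamma(529 + 238, 36 + 31) = Gamma(767, 67).
Predictive mean over a 7-night window = T·E[λ|data] = 7·767/67 = 5369/67.

5369/67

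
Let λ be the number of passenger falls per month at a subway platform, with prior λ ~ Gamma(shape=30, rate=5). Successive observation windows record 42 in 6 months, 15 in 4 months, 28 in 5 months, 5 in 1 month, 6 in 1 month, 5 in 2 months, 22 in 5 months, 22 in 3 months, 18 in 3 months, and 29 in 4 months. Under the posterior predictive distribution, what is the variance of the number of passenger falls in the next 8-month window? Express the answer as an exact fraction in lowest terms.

27824/507

Total count: 42 + 15 + 28 + 5 + 6 + 5 + 22 + 22 + 18 + 29 = 192.
Total exposure: 6 + 4 + 5 + 1 + 1 + 2 + 5 + 3 + 3 + 4 = 34 months.
Conjugate update: add total count to the shape and total exposure to the rate, giving Gamma(222, 39).
The posterior predictive for a window of length T is Negative Binomial with variance T·α'·(β'+T)/β'² = 8·222·47/1521 = 27824/507.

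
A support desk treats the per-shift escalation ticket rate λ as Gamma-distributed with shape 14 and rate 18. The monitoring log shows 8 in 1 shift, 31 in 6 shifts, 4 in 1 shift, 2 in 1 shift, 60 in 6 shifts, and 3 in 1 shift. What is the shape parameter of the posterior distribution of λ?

Total count: 8 + 31 + 4 + 2 + 60 + 3 = 108.
Total exposure: 1 + 6 + 1 + 1 + 6 + 1 = 16 shifts.
The Gamma prior is conjugate for the Poisson rate, so λ | data ~ Gamma(14+108, 18+16) = Gamma(122, 34).

122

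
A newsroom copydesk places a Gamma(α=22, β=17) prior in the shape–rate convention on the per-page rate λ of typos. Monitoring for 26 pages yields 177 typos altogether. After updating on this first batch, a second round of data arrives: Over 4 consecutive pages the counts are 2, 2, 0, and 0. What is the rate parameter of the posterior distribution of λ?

Total count 177 over total exposure 26 pages.
After the first batch: Gamma(22 + 177, 17 + 26) = Gamma(199, 43).
Total count: 2 + 2 + 0 + 0 = 4.
Total exposure: 4 pages.
After the second batch: Gamma(199 + 4, 43 + 4) = Gamma(203, 47).

47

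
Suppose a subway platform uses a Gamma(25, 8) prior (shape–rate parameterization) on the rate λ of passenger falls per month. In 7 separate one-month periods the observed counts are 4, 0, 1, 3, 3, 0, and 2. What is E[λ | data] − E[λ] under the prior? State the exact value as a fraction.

Total count: 4 + 0 + 1 + 3 + 3 + 0 + 2 = 13.
Total exposure: 7 months.
Conjugate update: add total count to the shape and total exposure to the rate, giving Gamma(38, 15).
Posterior mean = 38/15 = 38/15; prior mean = 25/8 = 25/8. Difference = 38/15 − 25/8 = -71/120.

-71/120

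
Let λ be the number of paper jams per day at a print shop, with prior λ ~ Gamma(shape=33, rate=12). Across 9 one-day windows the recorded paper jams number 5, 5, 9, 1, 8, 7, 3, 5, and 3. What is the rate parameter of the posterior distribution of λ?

Total count: 5 + 5 + 9 + 1 + 8 + 7 + 3 + 5 + 3 = 46.
Total exposure: 9 days.
Gamma(α, β) with Poisson data over total exposure Σt gives posterior Gamma(α+Σx, β+Σt) = Gamma(79, 21).

21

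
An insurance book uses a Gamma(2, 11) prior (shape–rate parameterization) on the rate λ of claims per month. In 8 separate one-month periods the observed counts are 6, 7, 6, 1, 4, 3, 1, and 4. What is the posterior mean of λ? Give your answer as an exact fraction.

Total count: 6 + 7 + 6 + 1 + 4 + 3 + 1 + 4 = 32.
Total exposure: 8 months.
Gamma(α, β) with Poisson data over total exposure Σt gives posterior Gamma(α+Σx, β+Σt) = Gamma(34, 19).
Posterior mean = α'/β' = 34/19.

34/19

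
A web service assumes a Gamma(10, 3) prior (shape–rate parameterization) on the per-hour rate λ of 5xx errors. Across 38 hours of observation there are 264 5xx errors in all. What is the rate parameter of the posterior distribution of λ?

41

Total count 264 over total exposure 38 hours.
By Gamma–Poisson conjugacy, the posterior is Gamma(α + Σx, β + Σt) = Gamma(10 + 264, 3 + 38) = Gamma(274, 41).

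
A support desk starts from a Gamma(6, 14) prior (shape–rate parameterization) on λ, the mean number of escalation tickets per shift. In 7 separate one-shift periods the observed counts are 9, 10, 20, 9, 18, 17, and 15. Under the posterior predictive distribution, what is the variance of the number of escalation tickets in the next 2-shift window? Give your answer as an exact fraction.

4784/441

Total count: 9 + 10 + 20 + 9 + 18 + 17 + 15 = 98.
Total exposure: 7 shifts.
Conjugate update: add total count to the shape and total exposure to the rate, giving Gamma(104, 21).
The posterior predictive for a window of length T is Negative Binomial with variance T·α'·(β'+T)/β'² = 2·104·23/441 = 4784/441.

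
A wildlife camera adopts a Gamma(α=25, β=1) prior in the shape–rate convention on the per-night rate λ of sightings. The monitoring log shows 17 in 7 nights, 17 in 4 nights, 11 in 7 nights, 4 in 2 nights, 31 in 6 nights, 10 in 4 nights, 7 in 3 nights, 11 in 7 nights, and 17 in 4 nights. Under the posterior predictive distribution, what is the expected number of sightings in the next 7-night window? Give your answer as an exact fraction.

70/3

Total count: 17 + 17 + 11 + 4 + 31 + 10 + 7 + 11 + 17 = 125.
Total exposure: 7 + 4 + 7 + 2 + 6 + 4 + 3 + 7 + 4 = 44 nights.
By Gamma–Poisson conjugacy, the posterior is Gamma(α + Σx, β + Σt) = Gamma(25 + 125, 1 + 44) = Gamma(150, 45).
Predictive mean over a 7-night window = T·E[λ|data] = 7·150/45 = 70/3.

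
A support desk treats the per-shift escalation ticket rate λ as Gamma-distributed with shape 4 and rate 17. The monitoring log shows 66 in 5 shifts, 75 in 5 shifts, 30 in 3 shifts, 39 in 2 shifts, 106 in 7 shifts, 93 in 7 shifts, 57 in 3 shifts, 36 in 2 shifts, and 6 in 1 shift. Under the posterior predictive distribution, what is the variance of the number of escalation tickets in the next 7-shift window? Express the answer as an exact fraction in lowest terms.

Total count: 66 + 75 + 30 + 39 + 106 + 93 + 57 + 36 + 6 = 508.
Total exposure: 5 + 5 + 3 + 2 + 7 + 7 + 3 + 2 + 1 = 35 shifts.
The Gamma prior is conjugate for the Poisson rate, so λ | data ~ Gamma(4+508, 17+35) = Gamma(512, 52).
The posterior predictive for a window of length T is Negative Binomial with variance T·α'·(β'+T)/β'² = 7·512·59/2704 = 13216/169.

13216/169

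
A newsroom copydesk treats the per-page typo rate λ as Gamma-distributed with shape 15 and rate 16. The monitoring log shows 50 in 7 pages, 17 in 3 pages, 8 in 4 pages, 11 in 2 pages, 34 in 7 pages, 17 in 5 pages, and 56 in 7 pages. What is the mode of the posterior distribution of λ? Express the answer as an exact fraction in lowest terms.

69/17

Total count: 50 + 17 + 8 + 11 + 34 + 17 + 56 = 193.
Total exposure: 7 + 3 + 4 + 2 + 7 + 5 + 7 = 35 pages.
Posterior: α' = 15 + 193 = 208, β' = 16 + 35 = 51.
Posterior mode = (α'−1)/β' = 207/51 = 69/17.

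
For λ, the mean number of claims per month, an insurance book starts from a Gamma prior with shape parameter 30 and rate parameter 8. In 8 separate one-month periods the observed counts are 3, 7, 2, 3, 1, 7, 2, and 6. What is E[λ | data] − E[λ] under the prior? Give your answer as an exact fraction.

Total count: 3 + 7 + 2 + 3 + 1 + 7 + 2 + 6 = 31.
Total exposure: 8 months.
Conjugate update: add total count to the shape and total exposure to the rate, giving Gamma(61, 16).
Posterior mean = 61/16 = 61/16; prior mean = 30/8 = 15/4. Difference = 61/16 − 15/4 = 1/16.

1/16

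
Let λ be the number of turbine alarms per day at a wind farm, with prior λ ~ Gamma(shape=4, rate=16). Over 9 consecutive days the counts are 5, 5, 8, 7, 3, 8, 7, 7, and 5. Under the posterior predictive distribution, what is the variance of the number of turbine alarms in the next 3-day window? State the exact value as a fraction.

Total count: 5 + 5 + 8 + 7 + 3 + 8 + 7 + 7 + 5 = 55.
Total exposure: 9 days.
By Gamma–Poisson conjugacy, the posterior is Gamma(α + Σx, β + Σt) = Gamma(4 + 55, 16 + 9) = Gamma(59, 25).
The posterior predictive for a window of length T is Negative Binomial with variance T·α'·(β'+T)/β'² = 3·59·28/625 = 4956/625.

4956/625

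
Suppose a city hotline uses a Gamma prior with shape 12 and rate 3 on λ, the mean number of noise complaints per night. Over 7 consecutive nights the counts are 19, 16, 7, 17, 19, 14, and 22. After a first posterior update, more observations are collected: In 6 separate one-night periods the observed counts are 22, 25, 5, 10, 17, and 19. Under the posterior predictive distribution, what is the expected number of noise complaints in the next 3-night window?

42

Total count: 19 + 16 + 7 + 17 + 19 + 14 + 22 = 114.
Total exposure: 7 nights.
After the first batch: Gamma(12 + 114, 3 + 7) = Gamma(126, 10).
Total count: 22 + 25 + 5 + 10 + 17 + 19 = 98.
Total exposure: 6 nights.
After the second batch: Gamma(126 + 98, 10 + 6) = Gamma(224, 16).
Predictive mean over a 3-night window = T·E[λ|data] = 3·224/16 = 42.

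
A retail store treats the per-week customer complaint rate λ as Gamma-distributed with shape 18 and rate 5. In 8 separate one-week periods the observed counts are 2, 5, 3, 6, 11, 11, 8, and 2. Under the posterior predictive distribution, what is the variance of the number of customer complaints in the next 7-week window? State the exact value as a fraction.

Total count: 2 + 5 + 3 + 6 + 11 + 11 + 8 + 2 = 48.
Total exposure: 8 weeks.
Gamma(α, β) with Poisson data over total exposure Σt gives posterior Gamma(α+Σx, β+Σt) = Gamma(66, 13).
The posterior predictive for a window of length T is Negative Binomial with variance T·α'·(β'+T)/β'² = 7·66·20/169 = 9240/169.

9240/169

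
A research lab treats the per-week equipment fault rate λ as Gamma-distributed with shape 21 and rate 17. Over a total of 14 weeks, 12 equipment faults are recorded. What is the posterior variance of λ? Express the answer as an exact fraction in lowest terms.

33/961

Total count 12 over total exposure 14 weeks.
By Gamma–Poisson conjugacy, the posterior is Gamma(α + Σx, β + Σt) = Gamma(21 + 12, 17 + 14) = Gamma(33, 31).
Posterior variance = α'/β'² = 33/961.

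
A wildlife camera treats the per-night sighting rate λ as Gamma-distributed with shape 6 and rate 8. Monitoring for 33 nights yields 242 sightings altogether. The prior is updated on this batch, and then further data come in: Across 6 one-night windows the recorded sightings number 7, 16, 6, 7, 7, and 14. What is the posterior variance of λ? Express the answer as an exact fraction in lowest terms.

Total count 242 over total exposure 33 nights.
After the first batch: Gamma(6 + 242, 8 + 33) = Gamma(248, 41).
Total count: 7 + 16 + 6 + 7 + 7 + 14 = 57.
Total exposure: 6 nights.
After the second batch: Gamma(248 + 57, 41 + 6) = Gamma(305, 47).
Posterior variance = α'/β'² = 305/2209.

305/2209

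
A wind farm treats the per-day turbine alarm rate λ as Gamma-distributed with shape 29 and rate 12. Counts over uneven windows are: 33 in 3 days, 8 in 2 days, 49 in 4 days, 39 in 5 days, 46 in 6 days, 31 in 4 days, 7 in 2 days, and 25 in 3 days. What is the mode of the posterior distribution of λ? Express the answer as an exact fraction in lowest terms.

Total count: 33 + 8 + 49 + 39 + 46 + 31 + 7 + 25 = 238.
Total exposure: 3 + 2 + 4 + 5 + 6 + 4 + 2 + 3 = 29 days.
The Gamma prior is conjugate for the Poisson rate, so λ | data ~ Gamma(29+238, 12+29) = Gamma(267, 41).
Posterior mode = (α'−1)/β' = 266/41.

266/41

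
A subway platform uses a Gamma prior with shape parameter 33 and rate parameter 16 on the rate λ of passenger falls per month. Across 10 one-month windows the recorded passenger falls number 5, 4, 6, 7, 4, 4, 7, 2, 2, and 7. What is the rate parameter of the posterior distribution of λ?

Total count: 5 + 4 + 6 + 7 + 4 + 4 + 7 + 2 + 2 + 7 = 48.
Total exposure: 10 months.
By Gamma–Poisson conjugacy, the posterior is Gamma(α + Σx, β + Σt) = Gamma(33 + 48, 16 + 10) = Gamma(81, 26).

26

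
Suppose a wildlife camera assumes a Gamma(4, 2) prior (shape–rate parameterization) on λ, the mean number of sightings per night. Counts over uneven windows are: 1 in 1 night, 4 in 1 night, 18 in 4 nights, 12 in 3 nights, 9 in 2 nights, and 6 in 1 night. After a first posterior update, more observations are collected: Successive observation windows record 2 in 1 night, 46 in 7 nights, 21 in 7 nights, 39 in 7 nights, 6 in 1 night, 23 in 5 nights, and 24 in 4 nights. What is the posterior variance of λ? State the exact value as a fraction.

215/2116

Total count: 1 + 4 + 18 + 12 + 9 + 6 = 50.
Total exposure: 1 + 1 + 4 + 3 + 2 + 1 = 12 nights.
After the first batch: Gamma(4 + 50, 2 + 12) = Gamma(54, 14).
Total count: 2 + 46 + 21 + 39 + 6 + 23 + 24 = 161.
Total exposure: 1 + 7 + 7 + 7 + 1 + 5 + 4 = 32 nights.
After the second batch: Gamma(54 + 161, 14 + 32) = Gamma(215, 46).
Posterior variance = α'/β'² = 215/2116.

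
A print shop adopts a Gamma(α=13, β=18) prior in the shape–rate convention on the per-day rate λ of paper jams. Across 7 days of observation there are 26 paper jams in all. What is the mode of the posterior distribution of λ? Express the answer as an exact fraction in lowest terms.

38/25

Total count 26 over total exposure 7 days.
By Gamma–Poisson conjugacy, the posterior is Gamma(α + Σx, β + Σt) = Gamma(13 + 26, 18 + 7) = Gamma(39, 25).
Posterior mode = (α'−1)/β' = 38/25.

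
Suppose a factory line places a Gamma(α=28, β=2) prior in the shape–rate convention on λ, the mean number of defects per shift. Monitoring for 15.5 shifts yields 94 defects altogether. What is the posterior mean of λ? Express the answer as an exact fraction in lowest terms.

244/35

Total count 94 over total exposure 15.5 shifts.
Conjugate update: add total count to the shape and total exposure to the rate, giving Gamma(122, 35/2).
Posterior mean = α'/β' = 122/(35/2) = 244/35.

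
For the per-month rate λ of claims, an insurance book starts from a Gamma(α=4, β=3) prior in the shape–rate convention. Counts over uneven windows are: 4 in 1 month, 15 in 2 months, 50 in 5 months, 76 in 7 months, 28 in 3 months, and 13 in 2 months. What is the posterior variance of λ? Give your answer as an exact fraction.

190/529

Total count: 4 + 15 + 50 + 76 + 28 + 13 = 186.
Total exposure: 1 + 2 + 5 + 7 + 3 + 2 = 20 months.
Posterior: α' = 4 + 186 = 190, β' = 3 + 20 = 23.
Posterior variance = α'/β'² = 190/529.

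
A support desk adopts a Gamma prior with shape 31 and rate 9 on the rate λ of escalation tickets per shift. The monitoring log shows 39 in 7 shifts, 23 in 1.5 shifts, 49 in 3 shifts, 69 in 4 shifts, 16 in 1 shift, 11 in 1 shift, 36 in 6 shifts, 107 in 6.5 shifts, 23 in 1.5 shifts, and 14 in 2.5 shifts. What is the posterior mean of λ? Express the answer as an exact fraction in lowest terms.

418/43

Total count: 39 + 23 + 49 + 69 + 16 + 11 + 36 + 107 + 23 + 14 = 387.
Total exposure: 7 + 1.5 + 3 + 4 + 1 + 1 + 6 + 6.5 + 1.5 + 2.5 = 34 shifts.
Posterior: α' = 31 + 387 = 418, β' = 9 + 34 = 43.
Posterior mean = α'/β' = 418/43.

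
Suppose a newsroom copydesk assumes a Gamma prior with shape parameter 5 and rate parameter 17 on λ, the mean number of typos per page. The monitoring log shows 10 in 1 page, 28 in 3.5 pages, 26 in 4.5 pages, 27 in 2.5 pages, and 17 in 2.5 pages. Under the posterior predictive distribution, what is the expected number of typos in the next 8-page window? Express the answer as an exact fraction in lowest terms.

904/31

Total count: 10 + 28 + 26 + 27 + 17 = 108.
Total exposure: 1 + 3.5 + 4.5 + 2.5 + 2.5 = 14 pages.
Gamma(α, β) with Poisson data over total exposure Σt gives posterior Gamma(α+Σx, β+Σt) = Gamma(113, 31).
Predictive mean over an 8-page window = T·E[λ|data] = 8·113/31 = 904/31.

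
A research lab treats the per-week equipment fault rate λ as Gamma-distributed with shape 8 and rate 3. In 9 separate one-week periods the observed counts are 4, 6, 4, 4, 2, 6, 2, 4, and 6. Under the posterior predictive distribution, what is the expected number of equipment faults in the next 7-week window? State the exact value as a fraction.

161/6

Total count: 4 + 6 + 4 + 4 + 2 + 6 + 2 + 4 + 6 = 38.
Total exposure: 9 weeks.
The Gamma prior is conjugate for the Poisson rate, so λ | data ~ Gamma(8+38, 3+9) = Gamma(46, 12).
Predictive mean over a 7-week window = T·E[λ|data] = 7·46/12 = 161/6.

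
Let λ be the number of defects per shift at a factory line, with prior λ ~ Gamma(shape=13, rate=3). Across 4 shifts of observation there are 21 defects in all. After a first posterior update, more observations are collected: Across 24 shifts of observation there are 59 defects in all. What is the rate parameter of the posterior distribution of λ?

Total count 21 over total exposure 4 shifts.
After the first batch: Gamma(13 + 21, 3 + 4) = Gamma(34, 7).
Total count 59 over total exposure 24 shifts.
After the second batch: Gamma(34 + 59, 7 + 24) = Gamma(93, 31).

31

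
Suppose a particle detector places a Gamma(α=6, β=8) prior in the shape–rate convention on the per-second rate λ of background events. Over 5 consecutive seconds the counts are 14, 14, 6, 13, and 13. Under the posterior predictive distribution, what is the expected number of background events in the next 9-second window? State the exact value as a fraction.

594/13

Total count: 14 + 14 + 6 + 13 + 13 = 60.
Total exposure: 5 seconds.
Conjugate update: add total count to the shape and total exposure to the rate, giving Gamma(66, 13).
Predictive mean over a 9-second window = T·E[λ|data] = 9·66/13 = 594/13.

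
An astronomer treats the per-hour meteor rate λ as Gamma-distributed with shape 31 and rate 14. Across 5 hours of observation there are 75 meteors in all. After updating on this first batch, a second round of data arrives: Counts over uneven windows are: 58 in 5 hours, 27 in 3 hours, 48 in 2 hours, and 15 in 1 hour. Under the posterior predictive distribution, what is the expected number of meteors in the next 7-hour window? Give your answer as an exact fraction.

Total count 75 over total exposure 5 hours.
After the first batch: Gamma(31 + 75, 14 + 5) = Gamma(106, 19).
Total count: 58 + 27 + 48 + 15 = 148.
Total exposure: 5 + 3 + 2 + 1 = 11 hours.
After the second batch: Gamma(106 + 148, 19 + 11) = Gamma(254, 30).
Predictive mean over a 7-hour window = T·E[λ|data] = 7·254/30 = 889/15.

889/15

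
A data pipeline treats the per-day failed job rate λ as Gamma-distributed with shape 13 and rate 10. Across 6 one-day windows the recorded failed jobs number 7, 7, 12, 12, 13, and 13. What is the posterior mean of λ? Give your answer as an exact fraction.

77/16

Total count: 7 + 7 + 12 + 12 + 13 + 13 = 64.
Total exposure: 6 days.
Gamma(α, β) with Poisson data over total exposure Σt gives posterior Gamma(α+Σx, β+Σt) = Gamma(77, 16).
Posterior mean = α'/β' = 77/16.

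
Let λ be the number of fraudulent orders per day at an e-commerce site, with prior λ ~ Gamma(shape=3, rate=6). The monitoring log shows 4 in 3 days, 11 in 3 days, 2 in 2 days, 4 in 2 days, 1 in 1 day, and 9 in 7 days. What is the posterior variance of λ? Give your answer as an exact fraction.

Total count: 4 + 11 + 2 + 4 + 1 + 9 = 31.
Total exposure: 3 + 3 + 2 + 2 + 1 + 7 = 18 days.
The Gamma prior is conjugate for the Poisson rate, so λ | data ~ Gamma(3+31, 6+18) = Gamma(34, 24).
Posterior variance = α'/β'² = 34/576 = 17/288.

17/288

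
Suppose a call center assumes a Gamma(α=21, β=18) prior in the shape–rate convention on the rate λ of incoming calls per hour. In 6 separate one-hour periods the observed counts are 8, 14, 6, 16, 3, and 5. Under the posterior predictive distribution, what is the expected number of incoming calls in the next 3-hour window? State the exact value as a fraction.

73/8

Total count: 8 + 14 + 6 + 16 + 3 + 5 = 52.
Total exposure: 6 hours.
Posterior: α' = 21 + 52 = 73, β' = 18 + 6 = 24.
Predictive mean over a 3-hour window = T·E[λ|data] = 3·73/24 = 73/8.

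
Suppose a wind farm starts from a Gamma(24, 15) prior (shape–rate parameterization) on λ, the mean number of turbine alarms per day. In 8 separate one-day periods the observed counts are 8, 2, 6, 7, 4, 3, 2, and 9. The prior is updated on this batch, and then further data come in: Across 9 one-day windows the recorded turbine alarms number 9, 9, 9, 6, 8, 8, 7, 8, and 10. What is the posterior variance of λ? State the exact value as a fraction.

Total count: 8 + 2 + 6 + 7 + 4 + 3 + 2 + 9 = 41.
Total exposure: 8 days.
After the first batch: Gamma(24 + 41, 15 + 8) = Gamma(65, 23).
Total count: 9 + 9 + 9 + 6 + 8 + 8 + 7 + 8 + 10 = 74.
Total exposure: 9 days.
After the second batch: Gamma(65 + 74, 23 + 9) = Gamma(139, 32).
Posterior variance = α'/β'² = 139/1024.

139/1024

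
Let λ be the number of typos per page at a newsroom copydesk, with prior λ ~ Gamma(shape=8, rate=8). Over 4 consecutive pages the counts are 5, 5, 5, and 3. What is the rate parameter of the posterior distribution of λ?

12

Total count: 5 + 5 + 5 + 3 = 18.
Total exposure: 4 pages.
Posterior: α' = 8 + 18 = 26, β' = 8 + 4 = 12.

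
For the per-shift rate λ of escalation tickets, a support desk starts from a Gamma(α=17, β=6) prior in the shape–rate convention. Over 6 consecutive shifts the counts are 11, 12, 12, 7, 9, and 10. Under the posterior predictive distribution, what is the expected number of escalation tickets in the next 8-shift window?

Total count: 11 + 12 + 12 + 7 + 9 + 10 = 61.
Total exposure: 6 shifts.
Gamma(α, β) with Poisson data over total exposure Σt gives posterior Gamma(α+Σx, β+Σt) = Gamma(78, 12).
Predictive mean over an 8-shift window = T·E[λ|data] = 8·78/12 = 52.

52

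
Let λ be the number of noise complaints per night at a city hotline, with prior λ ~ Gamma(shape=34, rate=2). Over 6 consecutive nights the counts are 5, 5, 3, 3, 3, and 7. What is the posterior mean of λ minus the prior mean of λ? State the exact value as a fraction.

-19/2

Total count: 5 + 5 + 3 + 3 + 3 + 7 = 26.
Total exposure: 6 nights.
Posterior: α' = 34 + 26 = 60, β' = 2 + 6 = 8.
Posterior mean = 60/8 = 15/2; prior mean = 34/2 = 17. Difference = 15/2 − 17 = -19/2.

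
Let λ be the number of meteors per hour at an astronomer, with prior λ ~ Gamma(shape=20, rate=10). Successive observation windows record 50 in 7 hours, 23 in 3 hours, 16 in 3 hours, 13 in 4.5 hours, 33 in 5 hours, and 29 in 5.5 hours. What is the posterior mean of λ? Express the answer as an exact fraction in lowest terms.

92/19

Total count: 50 + 23 + 16 + 13 + 33 + 29 = 164.
Total exposure: 7 + 3 + 3 + 4.5 + 5 + 5.5 = 28 hours.
The Gamma prior is conjugate for the Poisson rate, so λ | data ~ Gamma(20+164, 10+28) = Gamma(184, 38).
Posterior mean = α'/β' = 184/38 = 92/19.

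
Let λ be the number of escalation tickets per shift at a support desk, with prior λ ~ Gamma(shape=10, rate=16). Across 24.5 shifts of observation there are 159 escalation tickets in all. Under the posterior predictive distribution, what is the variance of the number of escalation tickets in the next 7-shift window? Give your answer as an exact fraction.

Total count 159 over total exposure 24.5 shifts.
Posterior: α' = 10 + 159 = 169, β' = 16 + 24.5 = 81/2.
The posterior predictive for a window of length T is Negative Binomial with variance T·α'·(β'+T)/β'² = 7·169·(95/2)/(6561/4) = 224770/6561.

224770/6561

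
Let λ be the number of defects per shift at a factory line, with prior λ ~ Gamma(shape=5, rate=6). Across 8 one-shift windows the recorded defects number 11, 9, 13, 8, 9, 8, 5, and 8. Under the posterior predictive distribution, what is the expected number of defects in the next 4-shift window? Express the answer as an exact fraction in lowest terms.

152/7

Total count: 11 + 9 + 13 + 8 + 9 + 8 + 5 + 8 = 71.
Total exposure: 8 shifts.
Posterior: α' = 5 + 71 = 76, β' = 6 + 8 = 14.
Predictive mean over a 4-shift window = T·E[λ|data] = 4·76/14 = 152/7.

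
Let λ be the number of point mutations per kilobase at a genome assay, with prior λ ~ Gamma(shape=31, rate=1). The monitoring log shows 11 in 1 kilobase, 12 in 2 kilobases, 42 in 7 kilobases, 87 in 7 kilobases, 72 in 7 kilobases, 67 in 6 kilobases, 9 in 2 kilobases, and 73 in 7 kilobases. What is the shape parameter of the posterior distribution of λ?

Total count: 11 + 12 + 42 + 87 + 72 + 67 + 9 + 73 = 373.
Total exposure: 1 + 2 + 7 + 7 + 7 + 6 + 2 + 7 = 39 kilobases.
Conjugate update: add total count to the shape and total exposure to the rate, giving Gamma(404, 40).

404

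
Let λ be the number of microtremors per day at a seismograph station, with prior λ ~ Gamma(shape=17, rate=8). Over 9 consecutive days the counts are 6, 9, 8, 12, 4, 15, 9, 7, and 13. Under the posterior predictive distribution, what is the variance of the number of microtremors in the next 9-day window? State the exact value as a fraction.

Total count: 6 + 9 + 8 + 12 + 4 + 15 + 9 + 7 + 13 = 83.
Total exposure: 9 days.
Gamma(α, β) with Poisson data over total exposure Σt gives posterior Gamma(α+Σx, β+Σt) = Gamma(100, 17).
The posterior predictive for a window of length T is Negative Binomial with variance T·α'·(β'+T)/β'² = 9·100·26/289 = 23400/289.

23400/289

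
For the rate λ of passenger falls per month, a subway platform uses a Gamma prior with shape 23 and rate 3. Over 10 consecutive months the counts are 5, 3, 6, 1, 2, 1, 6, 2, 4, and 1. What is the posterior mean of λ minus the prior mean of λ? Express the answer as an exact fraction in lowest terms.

Total count: 5 + 3 + 6 + 1 + 2 + 1 + 6 + 2 + 4 + 1 = 31.
Total exposure: 10 months.
Posterior: α' = 23 + 31 = 54, β' = 3 + 10 = 13.
Posterior mean = 54/13 = 54/13; prior mean = 23/3 = 23/3. Difference = 54/13 − 23/3 = -137/39.

-137/39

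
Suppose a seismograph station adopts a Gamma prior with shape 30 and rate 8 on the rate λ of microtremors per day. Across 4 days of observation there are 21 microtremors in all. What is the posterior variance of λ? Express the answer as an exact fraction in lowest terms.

Total count 21 over total exposure 4 days.
Conjugate update: add total count to the shape and total exposure to the rate, giving Gamma(51, 12).
Posterior variance = α'/β'² = 51/144 = 17/48.

17/48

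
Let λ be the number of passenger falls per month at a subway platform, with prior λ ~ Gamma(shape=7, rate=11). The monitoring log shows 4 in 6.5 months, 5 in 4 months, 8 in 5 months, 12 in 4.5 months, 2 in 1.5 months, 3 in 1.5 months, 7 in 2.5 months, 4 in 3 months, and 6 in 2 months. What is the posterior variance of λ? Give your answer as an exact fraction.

232/6889

Total count: 4 + 5 + 8 + 12 + 2 + 3 + 7 + 4 + 6 = 51.
Total exposure: 6.5 + 4 + 5 + 4.5 + 1.5 + 1.5 + 2.5 + 3 + 2 = 30.5 months.
Posterior: α' = 7 + 51 = 58, β' = 11 + 30.5 = 83/2.
Posterior variance = α'/β'² = 58/(6889/4) = 232/6889.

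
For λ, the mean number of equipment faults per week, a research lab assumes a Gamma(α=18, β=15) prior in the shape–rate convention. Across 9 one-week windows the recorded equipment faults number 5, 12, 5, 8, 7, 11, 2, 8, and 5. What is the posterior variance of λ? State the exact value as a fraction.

Total count: 5 + 12 + 5 + 8 + 7 + 11 + 2 + 8 + 5 = 63.
Total exposure: 9 weeks.
Posterior: α' = 18 + 63 = 81, β' = 15 + 9 = 24.
Posterior variance = α'/β'² = 81/576 = 9/64.

9/64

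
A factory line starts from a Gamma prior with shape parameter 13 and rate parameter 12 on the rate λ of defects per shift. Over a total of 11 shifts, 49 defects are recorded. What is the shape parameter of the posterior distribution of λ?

Total count 49 over total exposure 11 shifts.
Posterior: α' = 13 + 49 = 62, β' = 12 + 11 = 23.

62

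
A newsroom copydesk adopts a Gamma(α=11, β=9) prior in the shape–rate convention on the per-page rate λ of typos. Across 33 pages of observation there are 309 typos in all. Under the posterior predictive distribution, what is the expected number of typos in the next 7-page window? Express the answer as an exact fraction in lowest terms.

Total count 309 over total exposure 33 pages.
Conjugate update: add total count to the shape and total exposure to the rate, giving Gamma(320, 42).
Predictive mean over a 7-page window = T·E[λ|data] = 7·320/42 = 160/3.

160/3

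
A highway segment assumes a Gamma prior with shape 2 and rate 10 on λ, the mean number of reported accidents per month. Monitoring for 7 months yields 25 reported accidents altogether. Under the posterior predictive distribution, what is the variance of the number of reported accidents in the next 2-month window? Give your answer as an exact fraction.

Total count 25 over total exposure 7 months.
Gamma(α, β) with Poisson data over total exposure Σt gives posterior Gamma(α+Σx, β+Σt) = Gamma(27, 17).
The posterior predictive for a window of length T is Negative Binomial with variance T·α'·(β'+T)/β'² = 2·27·19/289 = 1026/289.

1026/289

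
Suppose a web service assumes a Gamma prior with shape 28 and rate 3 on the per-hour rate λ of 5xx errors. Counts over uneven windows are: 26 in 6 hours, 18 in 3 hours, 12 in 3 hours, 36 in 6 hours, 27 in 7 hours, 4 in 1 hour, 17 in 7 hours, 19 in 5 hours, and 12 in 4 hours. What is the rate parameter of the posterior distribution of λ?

45

Total count: 26 + 18 + 12 + 36 + 27 + 4 + 17 + 19 + 12 = 171.
Total exposure: 6 + 3 + 3 + 6 + 7 + 1 + 7 + 5 + 4 = 42 hours.
Conjugate update: add total count to the shape and total exposure to the rate, giving Gamma(199, 45).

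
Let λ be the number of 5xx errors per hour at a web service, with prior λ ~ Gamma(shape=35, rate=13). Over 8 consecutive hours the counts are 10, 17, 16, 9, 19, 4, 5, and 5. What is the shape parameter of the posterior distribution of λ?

120

Total count: 10 + 17 + 16 + 9 + 19 + 4 + 5 + 5 = 85.
Total exposure: 8 hours.
By Gamma–Poisson conjugacy, the posterior is Gamma(α + Σx, β + Σt) = Gamma(35 + 85, 13 + 8) = Gamma(120, 21).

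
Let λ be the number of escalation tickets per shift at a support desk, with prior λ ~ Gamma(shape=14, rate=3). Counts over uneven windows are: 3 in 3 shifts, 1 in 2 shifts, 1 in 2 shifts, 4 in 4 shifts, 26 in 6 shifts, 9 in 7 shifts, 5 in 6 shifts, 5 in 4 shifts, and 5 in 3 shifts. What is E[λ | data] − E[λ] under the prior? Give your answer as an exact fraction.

-341/120

Total count: 3 + 1 + 1 + 4 + 26 + 9 + 5 + 5 + 5 = 59.
Total exposure: 3 + 2 + 2 + 4 + 6 + 7 + 6 + 4 + 3 = 37 shifts.
Conjugate update: add total count to the shape and total exposure to the rate, giving Gamma(73, 40).
Posterior mean = 73/40 = 73/40; prior mean = 14/3 = 14/3. Difference = 73/40 − 14/3 = -341/120.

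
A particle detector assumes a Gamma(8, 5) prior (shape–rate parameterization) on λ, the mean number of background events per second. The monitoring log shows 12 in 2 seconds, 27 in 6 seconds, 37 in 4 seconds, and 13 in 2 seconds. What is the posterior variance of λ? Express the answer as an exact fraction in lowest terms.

Total count: 12 + 27 + 37 + 13 = 89.
Total exposure: 2 + 6 + 4 + 2 = 14 seconds.
Conjugate update: add total count to the shape and total exposure to the rate, giving Gamma(97, 19).
Posterior variance = α'/β'² = 97/361.

97/361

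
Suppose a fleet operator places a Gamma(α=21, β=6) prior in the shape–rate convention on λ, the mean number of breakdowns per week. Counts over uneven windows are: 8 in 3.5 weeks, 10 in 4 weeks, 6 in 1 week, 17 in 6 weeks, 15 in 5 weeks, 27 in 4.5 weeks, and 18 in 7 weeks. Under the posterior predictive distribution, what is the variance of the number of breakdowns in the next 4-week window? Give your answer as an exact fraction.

20008/1369

Total count: 8 + 10 + 6 + 17 + 15 + 27 + 18 = 101.
Total exposure: 3.5 + 4 + 1 + 6 + 5 + 4.5 + 7 = 31 weeks.
Posterior: α' = 21 + 101 = 122, β' = 6 + 31 = 37.
The posterior predictive for a window of length T is Negative Binomial with variance T·α'·(β'+T)/β'² = 4·122·41/1369 = 20008/1369.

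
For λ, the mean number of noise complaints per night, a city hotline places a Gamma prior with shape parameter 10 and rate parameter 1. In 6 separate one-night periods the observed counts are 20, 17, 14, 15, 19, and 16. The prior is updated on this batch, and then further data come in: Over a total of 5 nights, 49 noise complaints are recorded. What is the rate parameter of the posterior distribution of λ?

Total count: 20 + 17 + 14 + 15 + 19 + 16 = 101.
Total exposure: 6 nights.
After the first batch: Gamma(10 + 101, 1 + 6) = Gamma(111, 7).
Total count 49 over total exposure 5 nights.
After the second batch: Gamma(111 + 49, 7 + 5) = Gamma(160, 12).

12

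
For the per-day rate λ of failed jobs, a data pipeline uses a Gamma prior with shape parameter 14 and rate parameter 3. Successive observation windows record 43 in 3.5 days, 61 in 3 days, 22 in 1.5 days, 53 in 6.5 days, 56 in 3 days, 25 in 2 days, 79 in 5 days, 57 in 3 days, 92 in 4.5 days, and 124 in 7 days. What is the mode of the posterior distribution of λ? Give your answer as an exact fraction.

625/42

Total count: 43 + 61 + 22 + 53 + 56 + 25 + 79 + 57 + 92 + 124 = 612.
Total exposure: 3.5 + 3 + 1.5 + 6.5 + 3 + 2 + 5 + 3 + 4.5 + 7 = 39 days.
By Gamma–Poisson conjugacy, the posterior is Gamma(α + Σx, β + Σt) = Gamma(14 + 612, 3 + 39) = Gamma(626, 42).
Posterior mode = (α'−1)/β' = 625/42.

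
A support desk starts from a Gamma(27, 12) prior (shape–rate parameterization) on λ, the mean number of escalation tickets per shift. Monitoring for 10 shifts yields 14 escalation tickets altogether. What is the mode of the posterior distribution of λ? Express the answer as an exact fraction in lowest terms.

20/11

Total count 14 over total exposure 10 shifts.
Gamma(α, β) with Poisson data over total exposure Σt gives posterior Gamma(α+Σx, β+Σt) = Gamma(41, 22).
Posterior mode = (α'−1)/β' = 40/22 = 20/11.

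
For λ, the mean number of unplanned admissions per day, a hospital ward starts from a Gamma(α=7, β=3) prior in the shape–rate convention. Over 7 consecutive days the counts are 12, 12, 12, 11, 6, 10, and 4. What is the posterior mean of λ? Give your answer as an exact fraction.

Total count: 12 + 12 + 12 + 11 + 6 + 10 + 4 = 67.
Total exposure: 7 days.
By Gamma–Poisson conjugacy, the posterior is Gamma(α + Σx, β + Σt) = Gamma(7 + 67, 3 + 7) = Gamma(74, 10).
Posterior mean = α'/β' = 74/10 = 37/5.

37/5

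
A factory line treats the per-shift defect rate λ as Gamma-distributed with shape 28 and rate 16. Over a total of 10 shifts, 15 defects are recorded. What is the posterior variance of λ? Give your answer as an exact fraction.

Total count 15 over total exposure 10 shifts.
By Gamma–Poisson conjugacy, the posterior is Gamma(α + Σx, β + Σt) = Gamma(28 + 15, 16 + 10) = Gamma(43, 26).
Posterior variance = α'/β'² = 43/676.

43/676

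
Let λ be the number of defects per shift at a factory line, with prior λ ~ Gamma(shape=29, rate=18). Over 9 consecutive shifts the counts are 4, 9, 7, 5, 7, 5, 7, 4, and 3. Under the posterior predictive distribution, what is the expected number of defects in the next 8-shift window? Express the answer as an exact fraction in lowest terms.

640/27

Total count: 4 + 9 + 7 + 5 + 7 + 5 + 7 + 4 + 3 = 51.
Total exposure: 9 shifts.
The Gamma prior is conjugate for the Poisson rate, so λ | data ~ Gamma(29+51, 18+9) = Gamma(80, 27).
Predictive mean over an 8-shift window = T·E[λ|data] = 8·80/27 = 640/27.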